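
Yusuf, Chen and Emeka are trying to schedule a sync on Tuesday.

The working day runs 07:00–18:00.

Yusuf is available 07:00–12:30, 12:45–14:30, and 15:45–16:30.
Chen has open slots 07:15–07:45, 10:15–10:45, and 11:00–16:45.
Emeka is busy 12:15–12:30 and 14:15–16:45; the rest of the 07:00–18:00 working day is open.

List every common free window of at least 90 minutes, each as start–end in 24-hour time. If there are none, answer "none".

12:45–14:15

Emeka free within 07:00–18:00: 07:00–12:15, 12:30–14:15, 16:45–18:00.
Yusuf ∩ Chen: 07:15–07:45, 10:15–10:45, 11:00–12:30, 12:45–14:30, 15:45–16:30.
Yusuf ∩ Chen ∩ Emeka: 07:15–07:45, 10:15–10:45, 11:00–12:15, 12:45–14:15.
Windows ≥ 90 min: 12:45–14:15.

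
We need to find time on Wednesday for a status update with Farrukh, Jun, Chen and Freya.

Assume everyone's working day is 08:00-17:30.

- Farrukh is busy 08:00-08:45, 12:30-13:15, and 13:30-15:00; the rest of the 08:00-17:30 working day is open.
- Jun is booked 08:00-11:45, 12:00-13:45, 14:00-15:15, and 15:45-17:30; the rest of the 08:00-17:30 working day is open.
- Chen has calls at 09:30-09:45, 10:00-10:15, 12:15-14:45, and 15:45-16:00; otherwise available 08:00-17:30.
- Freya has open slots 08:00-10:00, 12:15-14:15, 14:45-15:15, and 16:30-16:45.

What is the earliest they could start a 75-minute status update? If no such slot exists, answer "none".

none

Farrukh free within 08:00–17:30: 08:45–12:30, 13:15–13:30, 15:00–17:30.
Jun free within 08:00–17:30: 11:45–12:00, 13:45–14:00, 15:15–15:45.
Chen free within 08:00–17:30: 08:00–09:30, 09:45–10:00, 10:15–12:15, 14:45–15:45, 16:00–17:30.
Farrukh ∩ Jun: 11:45–12:00, 15:15–15:45.
Farrukh ∩ Jun ∩ Chen: 11:45–12:00, 15:15–15:45.
Farrukh ∩ Jun ∩ Chen ∩ Freya: (none).
Windows ≥ 75 min: (none).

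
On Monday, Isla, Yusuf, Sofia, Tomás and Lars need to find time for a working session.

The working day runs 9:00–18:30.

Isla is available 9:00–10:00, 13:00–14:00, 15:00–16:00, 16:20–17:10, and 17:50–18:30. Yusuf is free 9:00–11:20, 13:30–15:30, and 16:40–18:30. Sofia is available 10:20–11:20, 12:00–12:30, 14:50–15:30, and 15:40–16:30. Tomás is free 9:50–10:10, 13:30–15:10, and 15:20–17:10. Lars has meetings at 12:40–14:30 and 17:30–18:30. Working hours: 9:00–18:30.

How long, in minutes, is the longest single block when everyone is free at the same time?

Lars free within 09:00–18:30: 09:00–12:40, 14:30–17:30.
Isla ∩ Yusuf: 09:00–10:00, 13:30–14:00, 15:00–15:30, 16:40–17:10, 17:50–18:30.
Isla ∩ Yusuf ∩ Sofia: 15:00–15:30.
Isla ∩ Yusuf ∩ Sofia ∩ Tomás: 15:00–15:10, 15:20–15:30.
Isla ∩ Yusuf ∩ Sofia ∩ Tomás ∩ Lars: 15:00–15:10, 15:20–15:30.
Common window lengths: 10, 10 min; longest is 10.

10 minutes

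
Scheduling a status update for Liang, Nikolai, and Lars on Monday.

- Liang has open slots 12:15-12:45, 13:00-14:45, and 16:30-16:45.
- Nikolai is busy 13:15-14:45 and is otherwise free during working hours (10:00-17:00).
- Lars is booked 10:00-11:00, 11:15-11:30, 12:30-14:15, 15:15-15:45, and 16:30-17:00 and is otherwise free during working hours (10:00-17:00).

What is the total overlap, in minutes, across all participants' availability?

Nikolai free within 10:00–17:00: 10:00–13:15, 14:45–17:00.
Lars free within 10:00–17:00: 11:00–11:15, 11:30–12:30, 14:15–15:15, 15:45–16:30.
Liang ∩ Nikolai: 12:15–12:45, 13:00–13:15, 16:30–16:45.
Liang ∩ Nikolai ∩ Lars: 12:15–12:30.
Total common minutes: 15.

15 minutes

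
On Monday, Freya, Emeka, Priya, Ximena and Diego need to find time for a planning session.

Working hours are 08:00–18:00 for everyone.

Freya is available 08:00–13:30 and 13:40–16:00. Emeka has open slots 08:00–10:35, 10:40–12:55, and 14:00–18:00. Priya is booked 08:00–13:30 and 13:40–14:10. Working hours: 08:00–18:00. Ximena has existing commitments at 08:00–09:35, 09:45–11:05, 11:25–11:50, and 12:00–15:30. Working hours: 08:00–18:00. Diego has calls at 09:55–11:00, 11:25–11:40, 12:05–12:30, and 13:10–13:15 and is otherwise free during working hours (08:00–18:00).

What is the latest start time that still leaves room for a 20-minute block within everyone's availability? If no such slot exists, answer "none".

15:40

Priya free within 08:00–18:00: 13:30–13:40, 14:10–18:00.
Ximena free within 08:00–18:00: 09:35–09:45, 11:05–11:25, 11:50–12:00, 15:30–18:00.
Diego free within 08:00–18:00: 08:00–09:55, 11:00–11:25, 11:40–12:05, 12:30–13:10, 13:15–18:00.
Freya ∩ Emeka: 08:00–10:35, 10:40–12:55, 14:00–16:00.
Freya ∩ Emeka ∩ Priya: 14:10–16:00.
Freya ∩ Emeka ∩ Priya ∩ Ximena: 15:30–16:00.
Freya ∩ Emeka ∩ Priya ∩ Ximena ∩ Diego: 15:30–16:00.
Windows ≥ 20 min: 15:30–16:00.
Latest start in the last window 15:30–16:00 is 16:00 − 20 min = 15:40.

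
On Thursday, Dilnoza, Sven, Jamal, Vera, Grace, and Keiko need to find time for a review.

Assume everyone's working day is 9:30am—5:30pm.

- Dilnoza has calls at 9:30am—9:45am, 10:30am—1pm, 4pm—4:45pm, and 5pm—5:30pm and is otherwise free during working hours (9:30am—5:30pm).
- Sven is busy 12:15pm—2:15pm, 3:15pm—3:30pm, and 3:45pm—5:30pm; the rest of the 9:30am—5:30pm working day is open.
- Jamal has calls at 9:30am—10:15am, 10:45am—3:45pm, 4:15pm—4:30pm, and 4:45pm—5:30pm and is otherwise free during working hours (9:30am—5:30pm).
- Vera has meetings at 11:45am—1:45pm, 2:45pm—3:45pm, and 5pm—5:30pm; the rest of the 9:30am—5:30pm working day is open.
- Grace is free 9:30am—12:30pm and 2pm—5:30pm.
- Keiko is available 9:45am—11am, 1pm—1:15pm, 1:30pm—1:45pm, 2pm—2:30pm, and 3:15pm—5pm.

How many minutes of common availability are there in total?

Dilnoza free within 09:30–17:30: 09:45–10:30, 13:00–16:00, 16:45–17:00.
Sven free within 09:30–17:30: 09:30–12:15, 14:15–15:15, 15:30–15:45.
Jamal free within 09:30–17:30: 10:15–10:45, 15:45–16:15, 16:30–16:45.
Vera free within 09:30–17:30: 09:30–11:45, 13:45–14:45, 15:45–17:00.
Dilnoza ∩ Sven: 09:45–10:30, 14:15–15:15, 15:30–15:45.
Dilnoza ∩ Sven ∩ Jamal: 10:15–10:30.
Dilnoza ∩ Sven ∩ Jamal ∩ Vera: 10:15–10:30.
Dilnoza ∩ Sven ∩ Jamal ∩ Vera ∩ Grace: 10:15–10:30.
Dilnoza ∩ Sven ∩ Jamal ∩ Vera ∩ Grace ∩ Keiko: 10:15–10:30.
Total common minutes: 15.

15 minutes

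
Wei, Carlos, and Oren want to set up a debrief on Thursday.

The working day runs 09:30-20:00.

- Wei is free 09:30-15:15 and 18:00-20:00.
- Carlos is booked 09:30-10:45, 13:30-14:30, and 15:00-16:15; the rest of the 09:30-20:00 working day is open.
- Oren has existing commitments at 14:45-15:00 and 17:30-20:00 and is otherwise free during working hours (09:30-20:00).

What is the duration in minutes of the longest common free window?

165 minutes

Carlos free within 09:30–20:00: 10:45–13:30, 14:30–15:00, 16:15–20:00.
Oren free within 09:30–20:00: 09:30–14:45, 15:00–17:30.
Wei ∩ Carlos: 10:45–13:30, 14:30–15:00, 18:00–20:00.
Wei ∩ Carlos ∩ Oren: 10:45–13:30, 14:30–14:45.
Common window lengths: 165, 15 min; longest is 165.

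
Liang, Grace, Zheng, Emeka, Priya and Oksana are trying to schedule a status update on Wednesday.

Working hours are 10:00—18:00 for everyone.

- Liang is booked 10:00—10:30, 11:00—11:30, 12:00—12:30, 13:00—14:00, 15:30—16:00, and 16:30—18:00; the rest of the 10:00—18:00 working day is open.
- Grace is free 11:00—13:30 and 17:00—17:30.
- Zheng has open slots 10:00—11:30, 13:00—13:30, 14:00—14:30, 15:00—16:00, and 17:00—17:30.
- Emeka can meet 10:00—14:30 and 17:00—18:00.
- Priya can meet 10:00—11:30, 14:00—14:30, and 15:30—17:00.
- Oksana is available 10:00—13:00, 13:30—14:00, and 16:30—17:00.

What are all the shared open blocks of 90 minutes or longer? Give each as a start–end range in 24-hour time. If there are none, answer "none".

none

Liang free within 10:00–18:00: 10:30–11:00, 11:30–12:00, 12:30–13:00, 14:00–15:30, 16:00–16:30.
Liang ∩ Grace: 11:30–12:00, 12:30–13:00.
Liang ∩ Grace ∩ Zheng: (none).
Liang ∩ Grace ∩ Zheng ∩ Emeka: (none).
Liang ∩ Grace ∩ Zheng ∩ Emeka ∩ Priya: (none).
Liang ∩ Grace ∩ Zheng ∩ Emeka ∩ Priya ∩ Oksana: (none).
Windows ≥ 90 min: (none).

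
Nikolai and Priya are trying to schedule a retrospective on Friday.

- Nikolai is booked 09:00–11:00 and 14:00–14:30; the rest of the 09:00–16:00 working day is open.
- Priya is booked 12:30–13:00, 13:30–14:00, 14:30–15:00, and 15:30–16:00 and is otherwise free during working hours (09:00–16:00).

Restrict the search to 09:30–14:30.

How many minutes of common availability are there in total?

120 minutes

Nikolai free within 09:00–16:00: 11:00–14:00, 14:30–16:00.
Priya free within 09:00–16:00: 09:00–12:30, 13:00–13:30, 14:00–14:30, 15:00–15:30.
Nikolai ∩ Priya: 11:00–12:30, 13:00–13:30, 15:00–15:30.
Restricted to 09:30–14:30: 11:00–12:30, 13:00–13:30.
Total common minutes: 90 + 30 = 120.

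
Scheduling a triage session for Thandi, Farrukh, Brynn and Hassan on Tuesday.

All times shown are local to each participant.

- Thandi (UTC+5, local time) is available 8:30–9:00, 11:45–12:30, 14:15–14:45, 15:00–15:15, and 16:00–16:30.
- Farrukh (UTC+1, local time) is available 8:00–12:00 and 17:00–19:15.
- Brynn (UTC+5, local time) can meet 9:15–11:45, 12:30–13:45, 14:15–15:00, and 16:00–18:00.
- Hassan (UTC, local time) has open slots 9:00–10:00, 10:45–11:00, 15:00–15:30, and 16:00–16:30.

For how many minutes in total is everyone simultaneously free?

Thandi → UTC: 03:30–04:00, 06:45–07:30, 09:15–09:45, 10:00–10:15, 11:00–11:30.
Farrukh → UTC: 07:00–11:00, 16:00–18:15.
Brynn → UTC: 04:15–06:45, 07:30–08:45, 09:15–10:00, 11:00–13:00.
Hassan → UTC: 09:00–10:00, 10:45–11:00, 15:00–15:30, 16:00–16:30.
Thandi ∩ Farrukh: 07:00–07:30, 09:15–09:45, 10:00–10:15.
Thandi ∩ Farrukh ∩ Brynn: 09:15–09:45.
Thandi ∩ Farrukh ∩ Brynn ∩ Hassan: 09:15–09:45.
Total common minutes: 30.

30 minutes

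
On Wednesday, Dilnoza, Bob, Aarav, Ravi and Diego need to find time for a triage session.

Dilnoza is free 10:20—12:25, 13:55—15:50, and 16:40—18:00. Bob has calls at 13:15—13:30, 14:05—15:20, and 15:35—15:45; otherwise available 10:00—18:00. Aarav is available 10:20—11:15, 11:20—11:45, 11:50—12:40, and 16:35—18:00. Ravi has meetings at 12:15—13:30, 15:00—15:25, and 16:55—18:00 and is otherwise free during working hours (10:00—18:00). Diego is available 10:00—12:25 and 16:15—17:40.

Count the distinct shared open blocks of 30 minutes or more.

1

Bob free within 10:00–18:00: 10:00–13:15, 13:30–14:05, 15:20–15:35, 15:45–18:00.
Ravi free within 10:00–18:00: 10:00–12:15, 13:30–15:00, 15:25–16:55.
Dilnoza ∩ Bob: 10:20–12:25, 13:55–14:05, 15:20–15:35, 15:45–15:50, 16:40–18:00.
Dilnoza ∩ Bob ∩ Aarav: 10:20–11:15, 11:20–11:45, 11:50–12:25, 16:40–18:00.
Dilnoza ∩ Bob ∩ Aarav ∩ Ravi: 10:20–11:15, 11:20–11:45, 11:50–12:15, 16:40–16:55.
Dilnoza ∩ Bob ∩ Aarav ∩ Ravi ∩ Diego: 10:20–11:15, 11:20–11:45, 11:50–12:15, 16:40–16:55.
Windows ≥ 30 min: 10:20–11:15.
That's 1 window.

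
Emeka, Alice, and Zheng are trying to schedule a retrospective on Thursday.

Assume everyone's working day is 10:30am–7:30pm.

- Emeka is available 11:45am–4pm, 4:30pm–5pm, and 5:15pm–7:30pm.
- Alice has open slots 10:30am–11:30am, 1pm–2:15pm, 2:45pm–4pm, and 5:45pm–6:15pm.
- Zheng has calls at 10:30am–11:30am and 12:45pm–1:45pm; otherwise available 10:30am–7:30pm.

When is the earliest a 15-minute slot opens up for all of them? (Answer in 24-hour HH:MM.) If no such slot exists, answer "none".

Zheng free within 10:30–19:30: 11:30–12:45, 13:45–19:30.
Emeka ∩ Alice: 13:00–14:15, 14:45–16:00, 17:45–18:15.
Emeka ∩ Alice ∩ Zheng: 13:45–14:15, 14:45–16:00, 17:45–18:15.
Windows ≥ 15 min: 13:45–14:15, 14:45–16:00, 17:45–18:15.
Earliest such window starts at 13:45.

13:45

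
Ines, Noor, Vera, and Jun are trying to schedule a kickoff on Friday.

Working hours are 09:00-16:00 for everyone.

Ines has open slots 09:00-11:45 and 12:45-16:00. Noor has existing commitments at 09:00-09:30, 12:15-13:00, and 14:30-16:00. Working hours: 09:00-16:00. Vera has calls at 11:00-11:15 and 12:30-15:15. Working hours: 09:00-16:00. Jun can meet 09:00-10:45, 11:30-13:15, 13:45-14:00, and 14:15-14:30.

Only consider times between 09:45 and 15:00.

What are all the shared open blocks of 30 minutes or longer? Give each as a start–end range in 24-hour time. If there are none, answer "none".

Noor free within 09:00–16:00: 09:30–12:15, 13:00–14:30.
Vera free within 09:00–16:00: 09:00–11:00, 11:15–12:30, 15:15–16:00.
Ines ∩ Noor: 09:30–11:45, 13:00–14:30.
Ines ∩ Noor ∩ Vera: 09:30–11:00, 11:15–11:45.
Ines ∩ Noor ∩ Vera ∩ Jun: 09:30–10:45, 11:30–11:45.
Restricted to 09:45–15:00: 09:45–10:45, 11:30–11:45.
Windows ≥ 30 min: 09:45–10:45.

09:45–10:45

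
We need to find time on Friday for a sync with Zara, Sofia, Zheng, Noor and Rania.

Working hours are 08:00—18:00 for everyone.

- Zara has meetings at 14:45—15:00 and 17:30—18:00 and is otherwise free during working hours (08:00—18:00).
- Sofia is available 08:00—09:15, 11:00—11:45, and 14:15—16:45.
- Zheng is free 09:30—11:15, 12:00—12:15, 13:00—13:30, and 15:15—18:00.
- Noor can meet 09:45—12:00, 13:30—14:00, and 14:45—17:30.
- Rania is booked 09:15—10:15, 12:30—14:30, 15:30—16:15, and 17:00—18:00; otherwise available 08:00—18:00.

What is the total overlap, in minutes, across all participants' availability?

60 minutes

Zara free within 08:00–18:00: 08:00–14:45, 15:00–17:30.
Rania free within 08:00–18:00: 08:00–09:15, 10:15–12:30, 14:30–15:30, 16:15–17:00.
Zara ∩ Sofia: 08:00–09:15, 11:00–11:45, 14:15–14:45, 15:00–16:45.
Zara ∩ Sofia ∩ Zheng: 11:00–11:15, 15:15–16:45.
Zara ∩ Sofia ∩ Zheng ∩ Noor: 11:00–11:15, 15:15–16:45.
Zara ∩ Sofia ∩ Zheng ∩ Noor ∩ Rania: 11:00–11:15, 15:15–15:30, 16:15–16:45.
Total common minutes: 15 + 15 + 30 = 60.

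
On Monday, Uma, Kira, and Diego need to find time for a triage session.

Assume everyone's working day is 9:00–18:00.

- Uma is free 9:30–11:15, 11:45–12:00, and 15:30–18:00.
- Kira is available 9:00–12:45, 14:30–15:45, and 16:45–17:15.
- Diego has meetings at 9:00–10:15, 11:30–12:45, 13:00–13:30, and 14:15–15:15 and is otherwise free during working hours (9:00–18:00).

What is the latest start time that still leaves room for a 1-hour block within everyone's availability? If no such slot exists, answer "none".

10:15

Diego free within 09:00–18:00: 10:15–11:30, 12:45–13:00, 13:30–14:15, 15:15–18:00.
Uma ∩ Kira: 09:30–11:15, 11:45–12:00, 15:30–15:45, 16:45–17:15.
Uma ∩ Kira ∩ Diego: 10:15–11:15, 15:30–15:45, 16:45–17:15.
Windows ≥ 60 min: 10:15–11:15.
Latest start in the last window 10:15–11:15 is 11:15 − 60 min = 10:15.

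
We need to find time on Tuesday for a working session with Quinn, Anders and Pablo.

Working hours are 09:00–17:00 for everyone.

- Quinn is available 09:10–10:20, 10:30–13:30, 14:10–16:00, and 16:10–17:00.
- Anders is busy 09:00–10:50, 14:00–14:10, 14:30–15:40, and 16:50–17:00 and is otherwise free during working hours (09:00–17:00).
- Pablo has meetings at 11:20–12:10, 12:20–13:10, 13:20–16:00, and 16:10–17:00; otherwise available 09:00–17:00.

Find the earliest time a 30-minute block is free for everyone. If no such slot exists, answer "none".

10:50

Anders free within 09:00–17:00: 10:50–14:00, 14:10–14:30, 15:40–16:50.
Pablo free within 09:00–17:00: 09:00–11:20, 12:10–12:20, 13:10–13:20, 16:00–16:10.
Quinn ∩ Anders: 10:50–13:30, 14:10–14:30, 15:40–16:00, 16:10–16:50.
Quinn ∩ Anders ∩ Pablo: 10:50–11:20, 12:10–12:20, 13:10–13:20.
Windows ≥ 30 min: 10:50–11:20.
Earliest such window starts at 10:50.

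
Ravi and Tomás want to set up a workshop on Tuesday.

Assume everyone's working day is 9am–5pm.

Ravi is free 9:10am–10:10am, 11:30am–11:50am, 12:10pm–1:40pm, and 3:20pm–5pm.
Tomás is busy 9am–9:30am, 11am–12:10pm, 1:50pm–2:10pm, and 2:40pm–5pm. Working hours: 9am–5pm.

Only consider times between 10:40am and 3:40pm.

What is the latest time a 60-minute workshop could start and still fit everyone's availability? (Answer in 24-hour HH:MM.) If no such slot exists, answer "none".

Tomás free within 09:00–17:00: 09:30–11:00, 12:10–13:50, 14:10–14:40.
Ravi ∩ Tomás: 09:30–10:10, 12:10–13:40.
Restricted to 10:40–15:40: 12:10–13:40.
Windows ≥ 60 min: 12:10–13:40.
Latest start in the last window 12:10–13:40 is 13:40 − 60 min = 12:40.

12:40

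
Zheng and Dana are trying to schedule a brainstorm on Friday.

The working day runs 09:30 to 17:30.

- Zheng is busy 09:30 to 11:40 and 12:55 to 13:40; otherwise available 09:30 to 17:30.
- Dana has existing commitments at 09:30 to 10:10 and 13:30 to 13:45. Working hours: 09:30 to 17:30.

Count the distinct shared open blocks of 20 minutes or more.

2

Zheng free within 09:30–17:30: 11:40–12:55, 13:40–17:30.
Dana free within 09:30–17:30: 10:10–13:30, 13:45–17:30.
Zheng ∩ Dana: 11:40–12:55, 13:45–17:30.
Windows ≥ 20 min: 11:40–12:55, 13:45–17:30.
That's 2 windows.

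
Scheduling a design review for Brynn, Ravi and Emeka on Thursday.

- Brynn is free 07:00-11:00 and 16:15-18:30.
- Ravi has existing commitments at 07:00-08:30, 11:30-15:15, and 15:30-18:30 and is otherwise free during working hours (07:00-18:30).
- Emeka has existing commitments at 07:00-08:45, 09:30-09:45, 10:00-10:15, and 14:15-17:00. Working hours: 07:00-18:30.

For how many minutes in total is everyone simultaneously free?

Ravi free within 07:00–18:30: 08:30–11:30, 15:15–15:30.
Emeka free within 07:00–18:30: 08:45–09:30, 09:45–10:00, 10:15–14:15, 17:00–18:30.
Brynn ∩ Ravi: 08:30–11:00.
Brynn ∩ Ravi ∩ Emeka: 08:45–09:30, 09:45–10:00, 10:15–11:00.
Total common minutes: 45 + 15 + 45 = 105.

105 minutes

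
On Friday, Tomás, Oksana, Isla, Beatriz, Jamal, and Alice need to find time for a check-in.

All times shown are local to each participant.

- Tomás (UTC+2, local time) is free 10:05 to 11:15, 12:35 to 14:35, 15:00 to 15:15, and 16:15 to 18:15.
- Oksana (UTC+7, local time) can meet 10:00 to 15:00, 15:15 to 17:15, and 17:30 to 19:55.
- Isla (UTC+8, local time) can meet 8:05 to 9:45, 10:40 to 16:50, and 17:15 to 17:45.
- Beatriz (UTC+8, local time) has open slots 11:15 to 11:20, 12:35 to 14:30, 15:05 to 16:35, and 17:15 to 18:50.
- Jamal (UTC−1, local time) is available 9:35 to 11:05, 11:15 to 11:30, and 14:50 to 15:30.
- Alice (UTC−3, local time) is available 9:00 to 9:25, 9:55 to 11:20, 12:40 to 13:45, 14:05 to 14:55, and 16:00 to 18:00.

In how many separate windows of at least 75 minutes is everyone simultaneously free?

Tomás → UTC: 08:05–09:15, 10:35–12:35, 13:00–13:15, 14:15–16:15.
Oksana → UTC: 03:00–08:00, 08:15–10:15, 10:30–12:55.
Isla → UTC: 00:05–01:45, 02:40–08:50, 09:15–09:45.
Beatriz → UTC: 03:15–03:20, 04:35–06:30, 07:05–08:35, 09:15–10:50.
Jamal → UTC: 10:35–12:05, 12:15–12:30, 15:50–16:30.
Alice → UTC: 12:00–12:25, 12:55–14:20, 15:40–16:45, 17:05–17:55, 19:00–21:00.
Tomás ∩ Oksana: 08:15–09:15, 10:35–12:35.
Tomás ∩ Oksana ∩ Isla: 08:15–08:50.
Tomás ∩ Oksana ∩ Isla ∩ Beatriz: 08:15–08:35.
Tomás ∩ Oksana ∩ Isla ∩ Beatriz ∩ Jamal: (none).
Tomás ∩ Oksana ∩ Isla ∩ Beatriz ∩ Jamal ∩ Alice: (none).
Windows ≥ 75 min: (none).
That's 0 windows.

0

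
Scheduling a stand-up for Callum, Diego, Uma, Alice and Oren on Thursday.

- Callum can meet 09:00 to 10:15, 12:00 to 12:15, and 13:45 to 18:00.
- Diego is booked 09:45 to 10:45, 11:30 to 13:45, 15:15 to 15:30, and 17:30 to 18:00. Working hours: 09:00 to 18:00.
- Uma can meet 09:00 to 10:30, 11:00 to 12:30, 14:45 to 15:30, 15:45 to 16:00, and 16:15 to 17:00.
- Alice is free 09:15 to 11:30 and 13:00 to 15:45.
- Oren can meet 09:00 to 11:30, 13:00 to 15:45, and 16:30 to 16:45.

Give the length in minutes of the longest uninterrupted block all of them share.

Diego free within 09:00–18:00: 09:00–09:45, 10:45–11:30, 13:45–15:15, 15:30–17:30.
Callum ∩ Diego: 09:00–09:45, 13:45–15:15, 15:30–17:30.
Callum ∩ Diego ∩ Uma: 09:00–09:45, 14:45–15:15, 15:45–16:00, 16:15–17:00.
Callum ∩ Diego ∩ Uma ∩ Alice: 09:15–09:45, 14:45–15:15.
Callum ∩ Diego ∩ Uma ∩ Alice ∩ Oren: 09:15–09:45, 14:45–15:15.
Common window lengths: 30, 30 min; longest is 30.

30 minutes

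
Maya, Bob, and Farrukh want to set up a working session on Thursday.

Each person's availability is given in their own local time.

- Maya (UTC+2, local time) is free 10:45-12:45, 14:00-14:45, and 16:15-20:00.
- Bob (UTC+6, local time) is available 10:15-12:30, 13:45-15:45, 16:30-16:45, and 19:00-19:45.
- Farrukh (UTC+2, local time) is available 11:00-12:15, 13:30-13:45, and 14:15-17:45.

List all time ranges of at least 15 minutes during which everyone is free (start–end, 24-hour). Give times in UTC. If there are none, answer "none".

Maya → UTC: 08:45–10:45, 12:00–12:45, 14:15–18:00.
Bob → UTC: 04:15–06:30, 07:45–09:45, 10:30–10:45, 13:00–13:45.
Farrukh → UTC: 09:00–10:15, 11:30–11:45, 12:15–15:45.
Maya ∩ Bob: 08:45–09:45, 10:30–10:45.
Maya ∩ Bob ∩ Farrukh: 09:00–09:45.
Windows ≥ 15 min: 09:00–09:45.

09:00–09:45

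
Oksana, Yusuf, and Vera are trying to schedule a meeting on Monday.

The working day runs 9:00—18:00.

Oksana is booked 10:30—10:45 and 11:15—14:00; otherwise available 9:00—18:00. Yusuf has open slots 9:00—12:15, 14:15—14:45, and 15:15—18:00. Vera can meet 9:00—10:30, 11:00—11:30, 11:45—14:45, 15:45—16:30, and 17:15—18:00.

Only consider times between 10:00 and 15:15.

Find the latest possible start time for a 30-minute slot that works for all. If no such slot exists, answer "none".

14:15

Oksana free within 09:00–18:00: 09:00–10:30, 10:45–11:15, 14:00–18:00.
Oksana ∩ Yusuf: 09:00–10:30, 10:45–11:15, 14:15–14:45, 15:15–18:00.
Oksana ∩ Yusuf ∩ Vera: 09:00–10:30, 11:00–11:15, 14:15–14:45, 15:45–16:30, 17:15–18:00.
Restricted to 10:00–15:15: 10:00–10:30, 11:00–11:15, 14:15–14:45.
Windows ≥ 30 min: 10:00–10:30, 14:15–14:45.
Latest start in the last window 14:15–14:45 is 14:45 − 30 min = 14:15.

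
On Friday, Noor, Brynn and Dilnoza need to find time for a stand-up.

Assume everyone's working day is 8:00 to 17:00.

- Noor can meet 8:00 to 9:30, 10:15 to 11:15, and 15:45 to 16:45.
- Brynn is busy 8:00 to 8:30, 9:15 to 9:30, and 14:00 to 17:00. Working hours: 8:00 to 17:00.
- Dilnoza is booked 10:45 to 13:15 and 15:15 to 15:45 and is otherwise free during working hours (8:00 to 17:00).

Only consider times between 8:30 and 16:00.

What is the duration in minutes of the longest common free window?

Brynn free within 08:00–17:00: 08:30–09:15, 09:30–14:00.
Dilnoza free within 08:00–17:00: 08:00–10:45, 13:15–15:15, 15:45–17:00.
Noor ∩ Brynn: 08:30–09:15, 10:15–11:15.
Noor ∩ Brynn ∩ Dilnoza: 08:30–09:15, 10:15–10:45.
Restricted to 08:30–16:00: 08:30–09:15, 10:15–10:45.
Common window lengths: 45, 30 min; longest is 45.

45 minutes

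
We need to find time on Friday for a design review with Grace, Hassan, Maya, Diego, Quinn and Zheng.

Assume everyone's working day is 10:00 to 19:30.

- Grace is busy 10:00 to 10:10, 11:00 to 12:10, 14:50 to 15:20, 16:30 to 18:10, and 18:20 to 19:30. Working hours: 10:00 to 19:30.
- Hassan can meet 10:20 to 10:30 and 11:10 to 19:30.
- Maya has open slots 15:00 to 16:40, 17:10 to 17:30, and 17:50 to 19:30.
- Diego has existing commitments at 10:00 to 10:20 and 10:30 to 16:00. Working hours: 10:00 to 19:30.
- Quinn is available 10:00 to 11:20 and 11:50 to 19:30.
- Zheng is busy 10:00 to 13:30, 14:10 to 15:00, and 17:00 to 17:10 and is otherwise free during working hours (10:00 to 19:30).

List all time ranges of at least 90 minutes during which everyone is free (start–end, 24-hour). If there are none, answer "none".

Grace free within 10:00–19:30: 10:10–11:00, 12:10–14:50, 15:20–16:30, 18:10–18:20.
Diego free within 10:00–19:30: 10:20–10:30, 16:00–19:30.
Zheng free within 10:00–19:30: 13:30–14:10, 15:00–17:00, 17:10–19:30.
Grace ∩ Hassan: 10:20–10:30, 12:10–14:50, 15:20–16:30, 18:10–18:20.
Grace ∩ Hassan ∩ Maya: 15:20–16:30, 18:10–18:20.
Grace ∩ Hassan ∩ Maya ∩ Diego: 16:00–16:30, 18:10–18:20.
Grace ∩ Hassan ∩ Maya ∩ Diego ∩ Quinn: 16:00–16:30, 18:10–18:20.
Grace ∩ Hassan ∩ Maya ∩ Diego ∩ Quinn ∩ Zheng: 16:00–16:30, 18:10–18:20.
Windows ≥ 90 min: (none).

none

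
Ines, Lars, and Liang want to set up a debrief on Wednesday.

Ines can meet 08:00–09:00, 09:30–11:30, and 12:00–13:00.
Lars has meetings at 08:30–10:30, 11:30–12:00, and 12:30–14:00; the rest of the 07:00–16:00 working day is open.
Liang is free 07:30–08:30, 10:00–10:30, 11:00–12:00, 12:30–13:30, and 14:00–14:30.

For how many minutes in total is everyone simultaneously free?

60 minutes

Lars free within 07:00–16:00: 07:00–08:30, 10:30–11:30, 12:00–12:30, 14:00–16:00.
Ines ∩ Lars: 08:00–08:30, 10:30–11:30, 12:00–12:30.
Ines ∩ Lars ∩ Liang: 08:00–08:30, 11:00–11:30.
Total common minutes: 30 + 30 = 60.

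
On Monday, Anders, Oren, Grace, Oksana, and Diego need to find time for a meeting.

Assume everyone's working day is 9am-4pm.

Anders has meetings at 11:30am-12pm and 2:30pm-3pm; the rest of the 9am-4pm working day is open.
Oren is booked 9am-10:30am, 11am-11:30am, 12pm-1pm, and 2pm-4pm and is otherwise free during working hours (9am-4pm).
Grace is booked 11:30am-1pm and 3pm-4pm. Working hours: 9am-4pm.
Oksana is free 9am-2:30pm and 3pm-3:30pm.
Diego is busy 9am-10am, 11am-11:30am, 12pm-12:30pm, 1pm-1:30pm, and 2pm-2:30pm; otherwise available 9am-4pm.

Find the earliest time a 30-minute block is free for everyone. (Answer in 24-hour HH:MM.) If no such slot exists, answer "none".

Anders free within 09:00–16:00: 09:00–11:30, 12:00–14:30, 15:00–16:00.
Oren free within 09:00–16:00: 10:30–11:00, 11:30–12:00, 13:00–14:00.
Grace free within 09:00–16:00: 09:00–11:30, 13:00–15:00.
Diego free within 09:00–16:00: 10:00–11:00, 11:30–12:00, 12:30–13:00, 13:30–14:00, 14:30–16:00.
Anders ∩ Oren: 10:30–11:00, 13:00–14:00.
Anders ∩ Oren ∩ Grace: 10:30–11:00, 13:00–14:00.
Anders ∩ Oren ∩ Grace ∩ Oksana: 10:30–11:00, 13:00–14:00.
Anders ∩ Oren ∩ Grace ∩ Oksana ∩ Diego: 10:30–11:00, 13:30–14:00.
Windows ≥ 30 min: 10:30–11:00, 13:30–14:00.
Earliest such window starts at 10:30.

10:30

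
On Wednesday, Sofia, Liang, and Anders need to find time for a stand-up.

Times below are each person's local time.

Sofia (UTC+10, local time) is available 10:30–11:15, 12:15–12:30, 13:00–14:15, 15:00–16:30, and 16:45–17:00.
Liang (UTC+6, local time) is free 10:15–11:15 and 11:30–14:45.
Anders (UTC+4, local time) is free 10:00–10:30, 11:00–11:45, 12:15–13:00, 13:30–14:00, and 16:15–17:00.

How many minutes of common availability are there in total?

30 minutes

Sofia → UTC: 00:30–01:15, 02:15–02:30, 03:00–04:15, 05:00–06:30, 06:45–07:00.
Liang → UTC: 04:15–05:15, 05:30–08:45.
Anders → UTC: 06:00–06:30, 07:00–07:45, 08:15–09:00, 09:30–10:00, 12:15–13:00.
Sofia ∩ Liang: 05:00–05:15, 05:30–06:30, 06:45–07:00.
Sofia ∩ Liang ∩ Anders: 06:00–06:30.
Total common minutes: 30.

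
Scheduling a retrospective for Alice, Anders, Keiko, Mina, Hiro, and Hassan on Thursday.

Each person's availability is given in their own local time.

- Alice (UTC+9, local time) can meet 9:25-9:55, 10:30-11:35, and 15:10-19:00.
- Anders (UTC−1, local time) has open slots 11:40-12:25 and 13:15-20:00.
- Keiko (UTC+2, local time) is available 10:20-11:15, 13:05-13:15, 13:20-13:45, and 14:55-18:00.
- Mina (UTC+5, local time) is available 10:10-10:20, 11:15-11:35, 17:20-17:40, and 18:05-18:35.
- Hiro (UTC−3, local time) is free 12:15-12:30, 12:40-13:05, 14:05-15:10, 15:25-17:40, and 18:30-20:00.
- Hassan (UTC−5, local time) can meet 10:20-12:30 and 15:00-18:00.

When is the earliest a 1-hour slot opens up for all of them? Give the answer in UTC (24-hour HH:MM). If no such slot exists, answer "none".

Alice → UTC: 00:25–00:55, 01:30–02:35, 06:10–10:00.
Anders → UTC: 12:40–13:25, 14:15–21:00.
Keiko → UTC: 08:20–09:15, 11:05–11:15, 11:20–11:45, 12:55–16:00.
Mina → UTC: 05:10–05:20, 06:15–06:35, 12:20–12:40, 13:05–13:35.
Hiro → UTC: 15:15–15:30, 15:40–16:05, 17:05–18:10, 18:25–20:40, 21:30–23:00.
Hassan → UTC: 15:20–17:30, 20:00–23:00.
Alice ∩ Anders: (none).
Alice ∩ Anders ∩ Keiko: (none).
Alice ∩ Anders ∩ Keiko ∩ Mina: (none).
Alice ∩ Anders ∩ Keiko ∩ Mina ∩ Hiro: (none).
Alice ∩ Anders ∩ Keiko ∩ Mina ∩ Hiro ∩ Hassan: (none).
Windows ≥ 60 min: (none).

none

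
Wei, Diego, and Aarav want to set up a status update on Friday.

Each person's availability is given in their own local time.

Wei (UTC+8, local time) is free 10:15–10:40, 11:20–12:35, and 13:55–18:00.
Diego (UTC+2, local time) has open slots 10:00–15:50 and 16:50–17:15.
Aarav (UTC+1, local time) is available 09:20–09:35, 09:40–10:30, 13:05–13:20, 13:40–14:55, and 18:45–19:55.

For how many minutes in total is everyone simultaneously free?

Wei → UTC: 02:15–02:40, 03:20–04:35, 05:55–10:00.
Diego → UTC: 08:00–13:50, 14:50–15:15.
Aarav → UTC: 08:20–08:35, 08:40–09:30, 12:05–12:20, 12:40–13:55, 17:45–18:55.
Wei ∩ Diego: 08:00–10:00.
Wei ∩ Diego ∩ Aarav: 08:20–08:35, 08:40–09:30.
Total common minutes: 15 + 50 = 65.

65 minutes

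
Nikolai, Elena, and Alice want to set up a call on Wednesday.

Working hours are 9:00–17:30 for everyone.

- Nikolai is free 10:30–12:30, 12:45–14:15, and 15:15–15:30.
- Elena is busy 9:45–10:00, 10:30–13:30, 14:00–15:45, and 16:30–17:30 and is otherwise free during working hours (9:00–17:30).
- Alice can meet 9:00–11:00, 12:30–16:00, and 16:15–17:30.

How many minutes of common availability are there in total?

Elena free within 09:00–17:30: 09:00–09:45, 10:00–10:30, 13:30–14:00, 15:45–16:30.
Nikolai ∩ Elena: 13:30–14:00.
Nikolai ∩ Elena ∩ Alice: 13:30–14:00.
Total common minutes: 30.

30 minutes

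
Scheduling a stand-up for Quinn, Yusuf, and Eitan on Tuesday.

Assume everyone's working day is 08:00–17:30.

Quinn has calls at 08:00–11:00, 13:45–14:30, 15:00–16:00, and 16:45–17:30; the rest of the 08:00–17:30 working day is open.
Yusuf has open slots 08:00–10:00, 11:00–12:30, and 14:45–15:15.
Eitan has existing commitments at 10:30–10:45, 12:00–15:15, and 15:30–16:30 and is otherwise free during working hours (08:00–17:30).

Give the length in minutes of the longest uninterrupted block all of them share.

60 minutes

Quinn free within 08:00–17:30: 11:00–13:45, 14:30–15:00, 16:00–16:45.
Eitan free within 08:00–17:30: 08:00–10:30, 10:45–12:00, 15:15–15:30, 16:30–17:30.
Quinn ∩ Yusuf: 11:00–12:30, 14:45–15:00.
Quinn ∩ Yusuf ∩ Eitan: 11:00–12:00.
Single common window of 60 minutes.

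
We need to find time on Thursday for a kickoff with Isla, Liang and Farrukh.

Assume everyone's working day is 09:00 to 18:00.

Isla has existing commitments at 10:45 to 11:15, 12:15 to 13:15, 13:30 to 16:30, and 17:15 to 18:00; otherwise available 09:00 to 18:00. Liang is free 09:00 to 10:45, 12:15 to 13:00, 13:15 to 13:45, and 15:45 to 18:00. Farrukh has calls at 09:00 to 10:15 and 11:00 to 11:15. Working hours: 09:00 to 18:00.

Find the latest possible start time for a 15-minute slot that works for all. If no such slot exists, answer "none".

17:00

Isla free within 09:00–18:00: 09:00–10:45, 11:15–12:15, 13:15–13:30, 16:30–17:15.
Farrukh free within 09:00–18:00: 10:15–11:00, 11:15–18:00.
Isla ∩ Liang: 09:00–10:45, 13:15–13:30, 16:30–17:15.
Isla ∩ Liang ∩ Farrukh: 10:15–10:45, 13:15–13:30, 16:30–17:15.
Windows ≥ 15 min: 10:15–10:45, 13:15–13:30, 16:30–17:15.
Latest start in the last window 16:30–17:15 is 17:15 − 15 min = 17:00.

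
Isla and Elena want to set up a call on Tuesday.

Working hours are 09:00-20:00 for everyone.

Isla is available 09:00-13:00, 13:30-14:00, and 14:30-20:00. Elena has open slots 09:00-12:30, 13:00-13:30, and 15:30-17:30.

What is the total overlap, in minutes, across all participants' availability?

Isla ∩ Elena: 09:00–12:30, 15:30–17:30.
Total common minutes: 210 + 120 = 330.

330 minutes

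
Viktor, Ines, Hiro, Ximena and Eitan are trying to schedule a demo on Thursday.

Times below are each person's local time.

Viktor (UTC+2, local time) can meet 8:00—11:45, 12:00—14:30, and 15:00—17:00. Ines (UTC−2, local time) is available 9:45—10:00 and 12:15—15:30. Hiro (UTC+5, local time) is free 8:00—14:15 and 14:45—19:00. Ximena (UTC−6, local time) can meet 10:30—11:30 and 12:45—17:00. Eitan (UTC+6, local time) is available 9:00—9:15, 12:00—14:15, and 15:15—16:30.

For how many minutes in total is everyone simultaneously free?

0 minutes

Viktor → UTC: 06:00–09:45, 10:00–12:30, 13:00–15:00.
Ines → UTC: 11:45–12:00, 14:15–17:30.
Hiro → UTC: 03:00–09:15, 09:45–14:00.
Ximena → UTC: 16:30–17:30, 18:45–23:00.
Eitan → UTC: 03:00–03:15, 06:00–08:15, 09:15–10:30.
Viktor ∩ Ines: 11:45–12:00, 14:15–15:00.
Viktor ∩ Ines ∩ Hiro: 11:45–12:00.
Viktor ∩ Ines ∩ Hiro ∩ Ximena: (none).
Viktor ∩ Ines ∩ Hiro ∩ Ximena ∩ Eitan: (none).
Total common minutes: 0.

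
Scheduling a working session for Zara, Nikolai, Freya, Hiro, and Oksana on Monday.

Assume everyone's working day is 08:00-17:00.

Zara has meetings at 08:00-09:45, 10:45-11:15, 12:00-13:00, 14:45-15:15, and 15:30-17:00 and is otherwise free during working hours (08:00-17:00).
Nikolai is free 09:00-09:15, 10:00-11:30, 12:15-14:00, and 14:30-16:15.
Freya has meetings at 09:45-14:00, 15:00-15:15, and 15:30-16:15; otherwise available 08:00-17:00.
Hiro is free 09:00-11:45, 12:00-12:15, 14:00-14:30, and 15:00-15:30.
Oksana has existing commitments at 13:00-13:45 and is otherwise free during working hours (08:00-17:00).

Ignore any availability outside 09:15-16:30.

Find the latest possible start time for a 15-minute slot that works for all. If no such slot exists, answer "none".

15:15

Zara free within 08:00–17:00: 09:45–10:45, 11:15–12:00, 13:00–14:45, 15:15–15:30.
Freya free within 08:00–17:00: 08:00–09:45, 14:00–15:00, 15:15–15:30, 16:15–17:00.
Oksana free within 08:00–17:00: 08:00–13:00, 13:45–17:00.
Zara ∩ Nikolai: 10:00–10:45, 11:15–11:30, 13:00–14:00, 14:30–14:45, 15:15–15:30.
Zara ∩ Nikolai ∩ Freya: 14:30–14:45, 15:15–15:30.
Zara ∩ Nikolai ∩ Freya ∩ Hiro: 15:15–15:30.
Zara ∩ Nikolai ∩ Freya ∩ Hiro ∩ Oksana: 15:15–15:30.
Restricted to 09:15–16:30: 15:15–15:30.
Windows ≥ 15 min: 15:15–15:30.
Latest start in the last window 15:15–15:30 is 15:30 − 15 min = 15:15.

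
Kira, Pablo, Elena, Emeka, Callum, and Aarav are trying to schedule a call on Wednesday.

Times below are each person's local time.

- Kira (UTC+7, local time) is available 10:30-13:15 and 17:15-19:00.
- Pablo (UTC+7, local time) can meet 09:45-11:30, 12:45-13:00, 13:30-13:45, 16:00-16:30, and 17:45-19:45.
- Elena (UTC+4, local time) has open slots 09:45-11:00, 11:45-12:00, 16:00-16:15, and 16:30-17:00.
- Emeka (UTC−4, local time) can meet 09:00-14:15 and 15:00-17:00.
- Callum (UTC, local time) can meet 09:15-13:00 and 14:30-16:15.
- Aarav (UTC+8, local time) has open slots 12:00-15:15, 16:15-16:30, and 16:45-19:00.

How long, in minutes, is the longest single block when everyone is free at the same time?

0 minutes

Kira → UTC: 03:30–06:15, 10:15–12:00.
Pablo → UTC: 02:45–04:30, 05:45–06:00, 06:30–06:45, 09:00–09:30, 10:45–12:45.
Elena → UTC: 05:45–07:00, 07:45–08:00, 12:00–12:15, 12:30–13:00.
Emeka → UTC: 13:00–18:15, 19:00–21:00.
Callum → UTC: 09:15–13:00, 14:30–16:15.
Aarav → UTC: 04:00–07:15, 08:15–08:30, 08:45–11:00.
Kira ∩ Pablo: 03:30–04:30, 05:45–06:00, 10:45–12:00.
Kira ∩ Pablo ∩ Elena: 05:45–06:00.
Kira ∩ Pablo ∩ Elena ∩ Emeka: (none).
Kira ∩ Pablo ∩ Elena ∩ Emeka ∩ Callum: (none).
Kira ∩ Pablo ∩ Elena ∩ Emeka ∩ Callum ∩ Aarav: (none).
No common window.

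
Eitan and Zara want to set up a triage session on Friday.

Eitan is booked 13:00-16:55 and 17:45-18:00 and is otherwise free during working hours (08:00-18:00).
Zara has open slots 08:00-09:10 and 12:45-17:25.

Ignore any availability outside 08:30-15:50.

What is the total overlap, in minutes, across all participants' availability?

Eitan free within 08:00–18:00: 08:00–13:00, 16:55–17:45.
Eitan ∩ Zara: 08:00–09:10, 12:45–13:00, 16:55–17:25.
Restricted to 08:30–15:50: 08:30–09:10, 12:45–13:00.
Total common minutes: 40 + 15 = 55.

55 minutes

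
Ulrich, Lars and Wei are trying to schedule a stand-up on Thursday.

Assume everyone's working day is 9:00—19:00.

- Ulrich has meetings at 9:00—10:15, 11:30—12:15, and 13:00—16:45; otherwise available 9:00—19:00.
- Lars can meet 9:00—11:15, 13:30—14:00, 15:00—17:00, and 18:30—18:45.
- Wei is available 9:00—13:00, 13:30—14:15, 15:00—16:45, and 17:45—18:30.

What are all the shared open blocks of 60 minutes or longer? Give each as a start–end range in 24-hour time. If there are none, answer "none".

Ulrich free within 09:00–19:00: 10:15–11:30, 12:15–13:00, 16:45–19:00.
Ulrich ∩ Lars: 10:15–11:15, 16:45–17:00, 18:30–18:45.
Ulrich ∩ Lars ∩ Wei: 10:15–11:15.
Windows ≥ 60 min: 10:15–11:15.

10:15–11:15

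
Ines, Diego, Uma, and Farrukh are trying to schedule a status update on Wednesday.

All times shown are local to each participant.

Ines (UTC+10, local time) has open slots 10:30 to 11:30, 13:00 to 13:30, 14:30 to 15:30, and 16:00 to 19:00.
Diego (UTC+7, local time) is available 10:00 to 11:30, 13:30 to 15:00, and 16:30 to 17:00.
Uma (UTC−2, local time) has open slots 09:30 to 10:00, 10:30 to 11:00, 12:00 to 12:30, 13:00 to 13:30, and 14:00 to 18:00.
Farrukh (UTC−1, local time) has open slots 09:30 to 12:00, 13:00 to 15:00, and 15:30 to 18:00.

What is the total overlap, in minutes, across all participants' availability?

0 minutes

Ines → UTC: 00:30–01:30, 03:00–03:30, 04:30–05:30, 06:00–09:00.
Diego → UTC: 03:00–04:30, 06:30–08:00, 09:30–10:00.
Uma → UTC: 11:30–12:00, 12:30–13:00, 14:00–14:30, 15:00–15:30, 16:00–20:00.
Farrukh → UTC: 10:30–13:00, 14:00–16:00, 16:30–19:00.
Ines ∩ Diego: 03:00–03:30, 06:30–08:00.
Ines ∩ Diego ∩ Uma: (none).
Ines ∩ Diego ∩ Uma ∩ Farrukh: (none).
Total common minutes: 0.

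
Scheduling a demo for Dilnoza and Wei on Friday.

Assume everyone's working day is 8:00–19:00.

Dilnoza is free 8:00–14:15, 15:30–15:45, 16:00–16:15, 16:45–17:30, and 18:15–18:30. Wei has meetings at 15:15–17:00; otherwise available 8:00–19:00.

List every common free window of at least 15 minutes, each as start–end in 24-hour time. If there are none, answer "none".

Wei free within 08:00–19:00: 08:00–15:15, 17:00–19:00.
Dilnoza ∩ Wei: 08:00–14:15, 17:00–17:30, 18:15–18:30.
Windows ≥ 15 min: 08:00–14:15, 17:00–17:30, 18:15–18:30.

08:00–14:15, 17:00–17:30, 18:15–18:30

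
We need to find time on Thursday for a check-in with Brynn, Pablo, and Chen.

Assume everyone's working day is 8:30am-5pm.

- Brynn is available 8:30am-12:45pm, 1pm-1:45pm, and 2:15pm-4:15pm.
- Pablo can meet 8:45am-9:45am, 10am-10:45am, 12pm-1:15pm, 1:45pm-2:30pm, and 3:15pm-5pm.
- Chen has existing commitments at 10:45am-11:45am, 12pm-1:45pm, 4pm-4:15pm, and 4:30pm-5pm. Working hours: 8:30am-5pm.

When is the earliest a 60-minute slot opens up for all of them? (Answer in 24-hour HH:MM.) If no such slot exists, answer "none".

08:45

Chen free within 08:30–17:00: 08:30–10:45, 11:45–12:00, 13:45–16:00, 16:15–16:30.
Brynn ∩ Pablo: 08:45–09:45, 10:00–10:45, 12:00–12:45, 13:00–13:15, 14:15–14:30, 15:15–16:15.
Brynn ∩ Pablo ∩ Chen: 08:45–09:45, 10:00–10:45, 14:15–14:30, 15:15–16:00.
Windows ≥ 60 min: 08:45–09:45.
Earliest such window starts at 08:45.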